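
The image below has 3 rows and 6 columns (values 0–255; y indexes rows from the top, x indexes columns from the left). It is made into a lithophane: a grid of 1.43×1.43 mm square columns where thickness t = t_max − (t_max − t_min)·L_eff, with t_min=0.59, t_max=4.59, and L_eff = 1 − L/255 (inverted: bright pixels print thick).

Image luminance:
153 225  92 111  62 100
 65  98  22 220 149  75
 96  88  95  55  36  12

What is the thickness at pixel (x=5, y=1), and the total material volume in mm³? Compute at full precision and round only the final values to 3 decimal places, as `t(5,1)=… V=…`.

t(5,1)=1.766 V=77.980

span = t_max - t_min = 4.59 - 0.59 = 4.000
L(5,1) = 75, L_eff = 1 - 75/255 = 0.705882 (inverted)
t(5,1) = 4.59 - 4.000·0.705882 = 1.766
Σt over all 3·6 pixels = 97241/2550 ≈ 38.1337255
V = pitch²·Σt = 1.43²·97241/2550 = 77.980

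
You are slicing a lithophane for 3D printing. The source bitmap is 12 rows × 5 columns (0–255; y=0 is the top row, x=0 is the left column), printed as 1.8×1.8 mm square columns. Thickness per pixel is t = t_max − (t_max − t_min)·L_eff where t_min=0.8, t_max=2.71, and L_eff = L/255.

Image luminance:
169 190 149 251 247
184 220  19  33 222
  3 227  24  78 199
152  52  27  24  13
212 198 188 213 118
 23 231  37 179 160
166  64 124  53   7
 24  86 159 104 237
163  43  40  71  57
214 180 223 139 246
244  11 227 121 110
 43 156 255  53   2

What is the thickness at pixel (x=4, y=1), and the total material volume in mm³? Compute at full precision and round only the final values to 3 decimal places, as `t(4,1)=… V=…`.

t(4,1)=1.047 V=340.832

span = t_max - t_min = 2.71 - 0.8 = 1.910
L(4,1) = 222, L_eff = 222/255 = 0.870588
t(4,1) = 2.71 - 1.910·0.870588 = 1.047
Σt over all 12·5 pixels = 670619/6375 ≈ 105.1951373
V = pitch²·Σt = 1.8²·670619/6375 = 340.832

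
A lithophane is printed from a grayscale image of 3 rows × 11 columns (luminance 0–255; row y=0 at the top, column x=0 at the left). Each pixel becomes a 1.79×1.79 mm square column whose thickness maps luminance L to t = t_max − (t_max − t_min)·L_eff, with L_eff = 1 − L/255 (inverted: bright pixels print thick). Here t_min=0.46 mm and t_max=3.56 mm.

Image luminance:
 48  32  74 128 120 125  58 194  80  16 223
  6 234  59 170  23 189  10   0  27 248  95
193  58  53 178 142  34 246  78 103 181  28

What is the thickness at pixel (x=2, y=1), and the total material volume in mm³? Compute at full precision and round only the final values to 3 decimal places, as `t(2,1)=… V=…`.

t(2,1)=1.177 V=183.139

span = t_max - t_min = 3.56 - 0.46 = 3.100
L(2,1) = 59, L_eff = 1 - 59/255 = 0.768627 (inverted)
t(2,1) = 3.56 - 3.100·0.768627 = 1.177
Σt over all 3·11 pixels = 24292/425 ≈ 57.1576471
V = pitch²·Σt = 1.79²·24292/425 = 183.139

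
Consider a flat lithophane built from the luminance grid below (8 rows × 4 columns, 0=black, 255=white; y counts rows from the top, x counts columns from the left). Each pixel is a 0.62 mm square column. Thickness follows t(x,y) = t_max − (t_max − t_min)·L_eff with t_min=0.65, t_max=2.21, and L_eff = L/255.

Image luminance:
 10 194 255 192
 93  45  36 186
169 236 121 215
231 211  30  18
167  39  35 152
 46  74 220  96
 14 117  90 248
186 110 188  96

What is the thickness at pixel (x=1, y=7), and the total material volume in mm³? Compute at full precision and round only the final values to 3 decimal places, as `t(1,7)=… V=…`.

t(1,7)=1.537 V=17.496

span = t_max - t_min = 2.21 - 0.65 = 1.560
L(1,7) = 110, L_eff = 110/255 = 0.431373
t(1,7) = 2.21 - 1.560·0.431373 = 1.537
Σt over all 8·4 pixels = 19344/425 ≈ 45.5152941
V = pitch²·Σt = 0.62²·19344/425 = 17.496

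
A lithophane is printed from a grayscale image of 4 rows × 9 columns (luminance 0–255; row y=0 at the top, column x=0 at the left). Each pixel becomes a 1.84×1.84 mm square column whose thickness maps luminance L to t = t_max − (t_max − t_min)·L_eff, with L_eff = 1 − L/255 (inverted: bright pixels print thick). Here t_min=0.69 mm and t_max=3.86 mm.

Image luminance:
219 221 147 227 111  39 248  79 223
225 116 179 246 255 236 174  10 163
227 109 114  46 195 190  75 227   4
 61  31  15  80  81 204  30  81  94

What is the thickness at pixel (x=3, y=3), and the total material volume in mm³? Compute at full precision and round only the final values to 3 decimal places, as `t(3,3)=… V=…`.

span = t_max - t_min = 3.86 - 0.69 = 3.170
L(3,3) = 80, L_eff = 1 - 80/255 = 0.686275 (inverted)
t(3,3) = 3.86 - 3.170·0.686275 = 1.685
Σt over all 4·9 pixels = 1106357/12750 ≈ 86.7730980
V = pitch²·Σt = 1.84²·1106357/12750 = 293.779

t(3,3)=1.685 V=293.779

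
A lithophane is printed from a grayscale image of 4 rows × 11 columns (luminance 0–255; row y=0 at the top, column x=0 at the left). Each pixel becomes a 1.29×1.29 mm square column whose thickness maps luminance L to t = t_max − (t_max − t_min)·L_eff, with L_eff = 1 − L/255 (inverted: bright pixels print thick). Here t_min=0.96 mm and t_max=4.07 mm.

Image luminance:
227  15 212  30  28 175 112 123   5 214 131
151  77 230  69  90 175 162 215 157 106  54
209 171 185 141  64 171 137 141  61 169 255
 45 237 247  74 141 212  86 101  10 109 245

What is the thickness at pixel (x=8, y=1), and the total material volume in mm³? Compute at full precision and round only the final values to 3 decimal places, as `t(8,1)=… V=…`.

t(8,1)=2.875 V=191.435

span = t_max - t_min = 4.07 - 0.96 = 3.110
L(8,1) = 157, L_eff = 1 - 157/255 = 0.384314 (inverted)
t(8,1) = 4.07 - 3.110·0.384314 = 2.875
Σt over all 4·11 pixels = 2933479/25500 ≈ 115.0383922
V = pitch²·Σt = 1.29²·2933479/25500 = 191.435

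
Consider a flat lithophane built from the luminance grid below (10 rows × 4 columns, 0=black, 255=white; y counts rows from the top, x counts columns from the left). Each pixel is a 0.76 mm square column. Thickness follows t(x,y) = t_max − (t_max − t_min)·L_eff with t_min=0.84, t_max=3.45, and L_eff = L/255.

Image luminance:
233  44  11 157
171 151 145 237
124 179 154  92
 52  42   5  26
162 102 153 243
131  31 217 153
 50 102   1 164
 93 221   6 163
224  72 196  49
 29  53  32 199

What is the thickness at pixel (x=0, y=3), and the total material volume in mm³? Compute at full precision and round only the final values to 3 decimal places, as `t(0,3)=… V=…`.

t(0,3)=2.918 V=52.106

span = t_max - t_min = 3.45 - 0.84 = 2.610
L(0,3) = 52, L_eff = 52/255 = 0.203922
t(0,3) = 3.45 - 2.610·0.203922 = 2.918
Σt over all 10·4 pixels = 766797/8500 ≈ 90.2114118
V = pitch²·Σt = 0.76²·766797/8500 = 52.106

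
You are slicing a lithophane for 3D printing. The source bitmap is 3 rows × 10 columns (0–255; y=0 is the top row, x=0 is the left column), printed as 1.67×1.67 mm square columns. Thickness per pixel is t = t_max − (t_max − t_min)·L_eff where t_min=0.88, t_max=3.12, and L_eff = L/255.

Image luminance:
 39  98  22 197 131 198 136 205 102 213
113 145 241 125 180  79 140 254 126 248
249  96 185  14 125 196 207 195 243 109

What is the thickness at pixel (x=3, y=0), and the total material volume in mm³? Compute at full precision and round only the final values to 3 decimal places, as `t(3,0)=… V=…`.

span = t_max - t_min = 3.12 - 0.88 = 2.240
L(3,0) = 197, L_eff = 197/255 = 0.772549
t(3,0) = 3.12 - 2.240·0.772549 = 1.389
Σt over all 3·10 pixels = 112828/2125 ≈ 53.0955294
V = pitch²·Σt = 1.67²·112828/2125 = 148.078

t(3,0)=1.389 V=148.078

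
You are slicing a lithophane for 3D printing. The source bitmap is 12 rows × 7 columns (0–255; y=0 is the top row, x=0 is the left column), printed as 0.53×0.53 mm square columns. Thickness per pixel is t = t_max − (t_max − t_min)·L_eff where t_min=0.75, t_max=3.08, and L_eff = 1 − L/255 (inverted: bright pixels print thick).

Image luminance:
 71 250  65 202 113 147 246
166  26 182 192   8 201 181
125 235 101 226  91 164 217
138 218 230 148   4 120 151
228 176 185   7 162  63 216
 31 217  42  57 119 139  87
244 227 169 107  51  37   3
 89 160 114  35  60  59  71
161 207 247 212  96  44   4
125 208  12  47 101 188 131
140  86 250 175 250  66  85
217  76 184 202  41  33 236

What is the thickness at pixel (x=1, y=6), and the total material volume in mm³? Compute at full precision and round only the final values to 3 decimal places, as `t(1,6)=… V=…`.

t(1,6)=2.824 V=46.436

span = t_max - t_min = 3.08 - 0.75 = 2.330
L(1,6) = 227, L_eff = 1 - 227/255 = 0.109804 (inverted)
t(1,6) = 3.08 - 2.330·0.109804 = 2.824
Σt over all 12·7 pixels = 4215401/25500 ≈ 165.3098431
V = pitch²·Σt = 0.53²·4215401/25500 = 46.436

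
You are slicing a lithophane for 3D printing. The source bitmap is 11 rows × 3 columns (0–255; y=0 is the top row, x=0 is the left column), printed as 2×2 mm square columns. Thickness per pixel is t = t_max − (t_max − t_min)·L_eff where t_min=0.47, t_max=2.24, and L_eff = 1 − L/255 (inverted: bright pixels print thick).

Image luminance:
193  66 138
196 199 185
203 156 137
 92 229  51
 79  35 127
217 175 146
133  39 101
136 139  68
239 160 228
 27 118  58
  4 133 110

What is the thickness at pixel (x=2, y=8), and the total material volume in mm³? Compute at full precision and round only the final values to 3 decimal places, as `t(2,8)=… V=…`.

t(2,8)=2.053 V=181.900

span = t_max - t_min = 2.24 - 0.47 = 1.770
L(2,8) = 228, L_eff = 1 - 228/255 = 0.105882 (inverted)
t(2,8) = 2.24 - 1.770·0.105882 = 2.053
Σt over all 11·3 pixels = 193269/4250 ≈ 45.4750588
V = pitch²·Σt = 2²·193269/4250 = 181.900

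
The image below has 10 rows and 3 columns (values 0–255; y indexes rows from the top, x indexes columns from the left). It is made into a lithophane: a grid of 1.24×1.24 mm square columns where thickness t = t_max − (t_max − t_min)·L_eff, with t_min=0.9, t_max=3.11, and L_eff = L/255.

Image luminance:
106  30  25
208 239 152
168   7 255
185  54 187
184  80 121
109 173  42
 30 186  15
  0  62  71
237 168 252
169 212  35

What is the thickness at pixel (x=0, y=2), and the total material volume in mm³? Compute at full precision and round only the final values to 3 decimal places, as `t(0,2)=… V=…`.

t(0,2)=1.654 V=93.326

span = t_max - t_min = 3.11 - 0.9 = 2.210
L(0,2) = 168, L_eff = 168/255 = 0.658824
t(0,2) = 3.11 - 2.210·0.658824 = 1.654
Σt over all 10·3 pixels = 60.696
V = pitch²·Σt = 1.24²·60.696 = 93.326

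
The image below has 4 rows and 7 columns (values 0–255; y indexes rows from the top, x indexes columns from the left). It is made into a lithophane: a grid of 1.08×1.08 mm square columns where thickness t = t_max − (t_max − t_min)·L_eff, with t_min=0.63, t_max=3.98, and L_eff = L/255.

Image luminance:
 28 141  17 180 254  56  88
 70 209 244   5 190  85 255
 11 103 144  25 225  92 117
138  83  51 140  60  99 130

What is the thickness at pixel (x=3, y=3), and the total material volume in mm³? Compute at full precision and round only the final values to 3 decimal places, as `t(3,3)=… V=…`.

t(3,3)=2.141 V=80.336

span = t_max - t_min = 3.98 - 0.63 = 3.350
L(3,3) = 140, L_eff = 140/255 = 0.549020
t(3,3) = 3.98 - 3.350·0.549020 = 2.141
Σt over all 4·7 pixels = 29272/425 ≈ 68.8752941
V = pitch²·Σt = 1.08²·29272/425 = 80.336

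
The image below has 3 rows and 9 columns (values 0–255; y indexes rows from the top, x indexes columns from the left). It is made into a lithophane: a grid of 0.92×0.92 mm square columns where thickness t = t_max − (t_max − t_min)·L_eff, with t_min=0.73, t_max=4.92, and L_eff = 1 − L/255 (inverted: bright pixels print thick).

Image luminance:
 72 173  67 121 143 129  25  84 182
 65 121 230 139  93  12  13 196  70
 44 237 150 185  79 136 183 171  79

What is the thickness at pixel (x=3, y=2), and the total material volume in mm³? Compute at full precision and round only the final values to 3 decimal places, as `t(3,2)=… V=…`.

span = t_max - t_min = 4.92 - 0.73 = 4.190
L(3,2) = 185, L_eff = 1 - 185/255 = 0.274510 (inverted)
t(3,2) = 4.92 - 4.190·0.274510 = 3.770
Σt over all 3·9 pixels = 921493/12750 ≈ 72.2739608
V = pitch²·Σt = 0.92²·921493/12750 = 61.173

t(3,2)=3.770 V=61.173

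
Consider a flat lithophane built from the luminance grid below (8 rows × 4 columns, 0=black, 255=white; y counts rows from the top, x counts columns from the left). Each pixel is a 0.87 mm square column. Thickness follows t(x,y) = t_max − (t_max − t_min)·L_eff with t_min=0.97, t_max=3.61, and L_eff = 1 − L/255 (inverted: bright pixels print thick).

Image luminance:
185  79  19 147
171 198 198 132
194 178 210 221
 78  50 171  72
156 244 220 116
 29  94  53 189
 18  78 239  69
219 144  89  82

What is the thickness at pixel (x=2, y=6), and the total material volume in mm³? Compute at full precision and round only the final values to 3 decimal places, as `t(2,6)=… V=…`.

span = t_max - t_min = 3.61 - 0.97 = 2.640
L(2,6) = 239, L_eff = 1 - 239/255 = 0.062745 (inverted)
t(2,6) = 3.61 - 2.640·0.062745 = 3.444
Σt over all 8·4 pixels = 161484/2125 ≈ 75.9924706
V = pitch²·Σt = 0.87²·161484/2125 = 57.519

t(2,6)=3.444 V=57.519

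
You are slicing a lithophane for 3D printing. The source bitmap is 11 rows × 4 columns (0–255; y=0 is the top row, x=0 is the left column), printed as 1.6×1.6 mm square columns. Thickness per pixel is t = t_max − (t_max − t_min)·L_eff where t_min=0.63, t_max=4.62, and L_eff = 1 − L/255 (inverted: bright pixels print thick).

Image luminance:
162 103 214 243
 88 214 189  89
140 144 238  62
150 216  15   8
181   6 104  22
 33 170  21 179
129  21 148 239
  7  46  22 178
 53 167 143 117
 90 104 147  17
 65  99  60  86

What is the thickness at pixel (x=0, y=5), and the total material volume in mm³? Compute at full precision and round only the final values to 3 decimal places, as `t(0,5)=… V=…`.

t(0,5)=1.146 V=268.402

span = t_max - t_min = 4.62 - 0.63 = 3.990
L(0,5) = 33, L_eff = 1 - 33/255 = 0.870588 (inverted)
t(0,5) = 4.62 - 3.990·0.870588 = 1.146
Σt over all 11·4 pixels = 891177/8500 ≈ 104.8443529
V = pitch²·Σt = 1.6²·891177/8500 = 268.402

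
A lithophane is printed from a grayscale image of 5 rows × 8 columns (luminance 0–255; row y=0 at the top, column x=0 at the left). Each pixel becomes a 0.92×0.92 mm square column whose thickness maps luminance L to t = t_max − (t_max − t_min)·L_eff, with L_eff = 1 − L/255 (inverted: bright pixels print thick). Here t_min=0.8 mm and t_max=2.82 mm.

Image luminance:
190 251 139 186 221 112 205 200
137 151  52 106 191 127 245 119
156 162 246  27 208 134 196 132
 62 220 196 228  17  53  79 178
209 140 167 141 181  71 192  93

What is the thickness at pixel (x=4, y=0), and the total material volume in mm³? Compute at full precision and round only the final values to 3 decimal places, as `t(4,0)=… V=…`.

span = t_max - t_min = 2.82 - 0.8 = 2.020
L(4,0) = 221, L_eff = 1 - 221/255 = 0.133333 (inverted)
t(4,0) = 2.82 - 2.020·0.133333 = 2.551
Σt over all 5·8 pixels = 80.48
V = pitch²·Σt = 0.92²·80.48 = 68.118

t(4,0)=2.551 V=68.118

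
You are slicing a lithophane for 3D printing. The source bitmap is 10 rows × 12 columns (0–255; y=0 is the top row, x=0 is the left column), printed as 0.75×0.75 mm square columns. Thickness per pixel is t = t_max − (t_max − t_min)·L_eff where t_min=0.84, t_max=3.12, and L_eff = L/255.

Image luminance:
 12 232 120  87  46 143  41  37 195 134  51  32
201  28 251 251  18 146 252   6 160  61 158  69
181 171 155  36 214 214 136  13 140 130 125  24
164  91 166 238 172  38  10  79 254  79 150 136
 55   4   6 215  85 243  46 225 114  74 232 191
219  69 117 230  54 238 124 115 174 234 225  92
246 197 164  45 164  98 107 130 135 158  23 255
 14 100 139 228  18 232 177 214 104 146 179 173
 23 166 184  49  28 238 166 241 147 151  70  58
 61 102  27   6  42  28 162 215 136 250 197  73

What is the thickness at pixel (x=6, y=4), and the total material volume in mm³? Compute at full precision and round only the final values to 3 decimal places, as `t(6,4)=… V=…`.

span = t_max - t_min = 3.12 - 0.84 = 2.280
L(6,4) = 46, L_eff = 46/255 = 0.180392
t(6,4) = 3.12 - 2.280·0.180392 = 2.709
Σt over all 10·12 pixels = 501214/2125 ≈ 235.8654118
V = pitch²·Σt = 0.75²·501214/2125 = 132.674

t(6,4)=2.709 V=132.674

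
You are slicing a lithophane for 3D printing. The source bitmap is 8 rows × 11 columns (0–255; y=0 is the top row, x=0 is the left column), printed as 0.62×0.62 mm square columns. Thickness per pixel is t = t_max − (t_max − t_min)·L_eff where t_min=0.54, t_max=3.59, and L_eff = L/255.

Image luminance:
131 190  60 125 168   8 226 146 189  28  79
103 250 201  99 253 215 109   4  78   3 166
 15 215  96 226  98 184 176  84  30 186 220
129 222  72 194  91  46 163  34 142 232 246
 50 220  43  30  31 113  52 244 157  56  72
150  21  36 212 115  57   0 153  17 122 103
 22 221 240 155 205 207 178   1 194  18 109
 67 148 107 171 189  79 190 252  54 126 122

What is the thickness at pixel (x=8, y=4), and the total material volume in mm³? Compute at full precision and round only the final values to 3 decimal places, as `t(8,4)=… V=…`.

span = t_max - t_min = 3.59 - 0.54 = 3.050
L(8,4) = 157, L_eff = 157/255 = 0.615686
t(8,4) = 3.59 - 3.050·0.615686 = 1.712
Σt over all 8·11 pixels = 937691/5100 ≈ 183.8609804
V = pitch²·Σt = 0.62²·937691/5100 = 70.676

t(8,4)=1.712 V=70.676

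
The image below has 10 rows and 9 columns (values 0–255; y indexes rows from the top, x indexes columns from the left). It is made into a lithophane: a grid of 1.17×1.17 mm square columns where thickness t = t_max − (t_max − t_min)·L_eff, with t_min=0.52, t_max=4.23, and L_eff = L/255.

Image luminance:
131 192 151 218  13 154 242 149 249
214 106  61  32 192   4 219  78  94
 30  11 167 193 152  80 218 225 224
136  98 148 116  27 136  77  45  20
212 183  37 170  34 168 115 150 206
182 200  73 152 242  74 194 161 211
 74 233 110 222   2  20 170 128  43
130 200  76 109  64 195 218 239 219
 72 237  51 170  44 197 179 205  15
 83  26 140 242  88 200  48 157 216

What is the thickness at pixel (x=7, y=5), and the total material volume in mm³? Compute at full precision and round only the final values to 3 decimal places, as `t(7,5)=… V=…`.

span = t_max - t_min = 4.23 - 0.52 = 3.710
L(7,5) = 161, L_eff = 161/255 = 0.631373
t(7,5) = 4.23 - 3.710·0.631373 = 1.888
Σt over all 10·9 pixels = 2593051/12750 ≈ 203.3765490
V = pitch²·Σt = 1.17²·2593051/12750 = 278.402

t(7,5)=1.888 V=278.402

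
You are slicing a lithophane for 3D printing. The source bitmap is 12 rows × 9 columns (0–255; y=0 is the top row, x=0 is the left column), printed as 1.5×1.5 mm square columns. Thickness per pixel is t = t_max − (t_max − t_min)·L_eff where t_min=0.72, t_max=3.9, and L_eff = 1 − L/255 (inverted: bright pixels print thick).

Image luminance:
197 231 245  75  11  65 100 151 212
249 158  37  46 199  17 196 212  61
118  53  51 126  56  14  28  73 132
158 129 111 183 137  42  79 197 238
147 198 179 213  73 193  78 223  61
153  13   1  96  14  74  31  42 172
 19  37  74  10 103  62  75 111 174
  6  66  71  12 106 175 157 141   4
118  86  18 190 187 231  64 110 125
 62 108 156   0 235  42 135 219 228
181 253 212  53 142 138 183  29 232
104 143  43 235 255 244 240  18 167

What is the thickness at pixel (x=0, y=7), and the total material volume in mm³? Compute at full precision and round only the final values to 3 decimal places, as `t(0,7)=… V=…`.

span = t_max - t_min = 3.9 - 0.72 = 3.180
L(0,7) = 6, L_eff = 1 - 6/255 = 0.976471 (inverted)
t(0,7) = 3.9 - 3.180·0.976471 = 0.795
Σt over all 12·9 pixels = 239.092
V = pitch²·Σt = 1.5²·239.092 = 537.957

t(0,7)=0.795 V=537.957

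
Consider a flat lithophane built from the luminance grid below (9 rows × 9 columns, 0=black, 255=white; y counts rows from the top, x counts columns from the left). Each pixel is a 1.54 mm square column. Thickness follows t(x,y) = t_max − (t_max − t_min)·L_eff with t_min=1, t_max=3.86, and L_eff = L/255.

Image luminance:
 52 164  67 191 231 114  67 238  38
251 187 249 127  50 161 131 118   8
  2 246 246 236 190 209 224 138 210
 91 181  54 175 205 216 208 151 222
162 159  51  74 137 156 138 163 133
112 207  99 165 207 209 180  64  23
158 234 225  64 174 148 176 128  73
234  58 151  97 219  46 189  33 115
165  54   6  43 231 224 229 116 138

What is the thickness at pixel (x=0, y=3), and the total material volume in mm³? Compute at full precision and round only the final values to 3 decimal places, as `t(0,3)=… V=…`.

t(0,3)=2.839 V=427.236

span = t_max - t_min = 3.86 - 1 = 2.860
L(0,3) = 91, L_eff = 91/255 = 0.356863
t(0,3) = 3.86 - 2.860·0.356863 = 2.839
Σt over all 9·9 pixels = 13511/75 ≈ 180.1466667
V = pitch²·Σt = 1.54²·13511/75 = 427.236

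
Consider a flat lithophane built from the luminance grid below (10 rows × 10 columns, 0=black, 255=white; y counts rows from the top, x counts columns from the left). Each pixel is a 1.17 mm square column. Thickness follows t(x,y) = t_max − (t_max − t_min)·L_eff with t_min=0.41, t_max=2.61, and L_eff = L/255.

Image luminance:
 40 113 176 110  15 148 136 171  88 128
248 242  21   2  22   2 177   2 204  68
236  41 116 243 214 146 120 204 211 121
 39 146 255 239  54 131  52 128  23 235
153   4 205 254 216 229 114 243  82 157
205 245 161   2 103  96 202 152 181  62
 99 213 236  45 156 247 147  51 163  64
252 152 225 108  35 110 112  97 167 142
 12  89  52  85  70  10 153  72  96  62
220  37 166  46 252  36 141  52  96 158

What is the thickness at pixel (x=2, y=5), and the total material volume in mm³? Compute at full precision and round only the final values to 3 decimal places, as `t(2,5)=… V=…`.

t(2,5)=1.221 V=205.417

span = t_max - t_min = 2.61 - 0.41 = 2.200
L(2,5) = 161, L_eff = 161/255 = 0.631373
t(2,5) = 2.61 - 2.200·0.631373 = 1.221
Σt over all 10·10 pixels = 191326/1275 ≈ 150.0596078
V = pitch²·Σt = 1.17²·191326/1275 = 205.417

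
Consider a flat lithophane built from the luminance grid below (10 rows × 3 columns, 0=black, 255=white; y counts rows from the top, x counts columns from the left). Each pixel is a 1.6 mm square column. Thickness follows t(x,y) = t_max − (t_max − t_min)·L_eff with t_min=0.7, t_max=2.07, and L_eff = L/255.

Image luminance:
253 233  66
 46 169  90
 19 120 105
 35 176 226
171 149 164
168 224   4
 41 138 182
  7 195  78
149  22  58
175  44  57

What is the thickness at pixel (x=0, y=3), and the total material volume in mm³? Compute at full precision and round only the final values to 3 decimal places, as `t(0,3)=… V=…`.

t(0,3)=1.882 V=109.958

span = t_max - t_min = 2.07 - 0.7 = 1.370
L(0,3) = 35, L_eff = 35/255 = 0.137255
t(0,3) = 2.07 - 1.370·0.137255 = 1.882
Σt over all 10·3 pixels = 182547/4250 ≈ 42.9522353
V = pitch²·Σt = 1.6²·182547/4250 = 109.958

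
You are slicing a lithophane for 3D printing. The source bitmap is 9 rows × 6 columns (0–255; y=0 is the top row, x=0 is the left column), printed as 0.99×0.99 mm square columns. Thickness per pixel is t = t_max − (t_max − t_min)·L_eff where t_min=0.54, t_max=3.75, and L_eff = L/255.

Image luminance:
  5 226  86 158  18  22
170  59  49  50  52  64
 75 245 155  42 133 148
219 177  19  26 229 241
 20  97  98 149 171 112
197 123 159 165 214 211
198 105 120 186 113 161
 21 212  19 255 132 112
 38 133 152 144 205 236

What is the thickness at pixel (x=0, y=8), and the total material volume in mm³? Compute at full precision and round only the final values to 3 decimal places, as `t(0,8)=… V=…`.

span = t_max - t_min = 3.75 - 0.54 = 3.210
L(0,8) = 38, L_eff = 38/255 = 0.149020
t(0,8) = 3.75 - 3.210·0.149020 = 3.272
Σt over all 9·6 pixels = 245042/2125 ≈ 115.3138824
V = pitch²·Σt = 0.99²·245042/2125 = 113.019

t(0,8)=3.272 V=113.019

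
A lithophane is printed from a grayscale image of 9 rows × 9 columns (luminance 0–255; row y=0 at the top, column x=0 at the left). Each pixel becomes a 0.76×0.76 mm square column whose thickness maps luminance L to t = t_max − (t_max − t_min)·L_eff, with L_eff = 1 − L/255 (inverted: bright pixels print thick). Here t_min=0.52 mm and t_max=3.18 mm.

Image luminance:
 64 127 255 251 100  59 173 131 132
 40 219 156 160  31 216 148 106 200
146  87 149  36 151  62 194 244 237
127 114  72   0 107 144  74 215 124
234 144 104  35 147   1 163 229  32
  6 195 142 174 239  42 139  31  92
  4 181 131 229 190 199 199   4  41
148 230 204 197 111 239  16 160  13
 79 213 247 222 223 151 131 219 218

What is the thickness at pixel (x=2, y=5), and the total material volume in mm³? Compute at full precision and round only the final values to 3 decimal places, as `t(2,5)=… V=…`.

t(2,5)=2.001 V=91.804

span = t_max - t_min = 3.18 - 0.52 = 2.660
L(2,5) = 142, L_eff = 1 - 142/255 = 0.443137 (inverted)
t(2,5) = 3.18 - 2.660·0.443137 = 2.001
Σt over all 9·9 pixels = 675499/4250 ≈ 158.9409412
V = pitch²·Σt = 0.76²·675499/4250 = 91.804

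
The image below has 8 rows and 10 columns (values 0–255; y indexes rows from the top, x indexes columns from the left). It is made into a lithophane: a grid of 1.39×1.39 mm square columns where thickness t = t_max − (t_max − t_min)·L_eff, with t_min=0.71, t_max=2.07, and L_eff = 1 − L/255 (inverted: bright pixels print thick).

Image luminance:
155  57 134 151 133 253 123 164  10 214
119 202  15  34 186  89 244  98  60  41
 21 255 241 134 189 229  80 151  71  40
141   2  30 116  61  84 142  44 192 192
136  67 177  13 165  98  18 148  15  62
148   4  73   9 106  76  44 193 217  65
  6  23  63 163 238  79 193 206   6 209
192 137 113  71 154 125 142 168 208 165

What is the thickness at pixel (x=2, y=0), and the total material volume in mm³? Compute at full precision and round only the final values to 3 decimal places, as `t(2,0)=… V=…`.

t(2,0)=1.425 V=206.523

span = t_max - t_min = 2.07 - 0.71 = 1.360
L(2,0) = 134, L_eff = 1 - 134/255 = 0.474510 (inverted)
t(2,0) = 2.07 - 1.360·0.474510 = 1.425
Σt over all 8·10 pixels = 40084/375 ≈ 106.8906667
V = pitch²·Σt = 1.39²·40084/375 = 206.523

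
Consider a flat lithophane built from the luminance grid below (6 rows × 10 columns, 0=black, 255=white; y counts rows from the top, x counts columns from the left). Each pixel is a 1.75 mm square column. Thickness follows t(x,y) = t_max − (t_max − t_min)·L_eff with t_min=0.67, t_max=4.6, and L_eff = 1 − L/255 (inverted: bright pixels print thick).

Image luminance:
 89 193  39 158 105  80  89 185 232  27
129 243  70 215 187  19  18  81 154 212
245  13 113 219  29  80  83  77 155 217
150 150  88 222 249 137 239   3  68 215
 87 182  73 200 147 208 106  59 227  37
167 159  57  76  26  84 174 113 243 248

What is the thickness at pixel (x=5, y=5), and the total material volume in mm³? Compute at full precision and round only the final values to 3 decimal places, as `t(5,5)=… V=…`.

span = t_max - t_min = 4.6 - 0.67 = 3.930
L(5,5) = 84, L_eff = 1 - 84/255 = 0.670588 (inverted)
t(5,5) = 4.6 - 3.930·0.670588 = 1.965
Σt over all 6·10 pixels = 27663/170 ≈ 162.7235294
V = pitch²·Σt = 1.75²·27663/170 = 498.341

t(5,5)=1.965 V=498.341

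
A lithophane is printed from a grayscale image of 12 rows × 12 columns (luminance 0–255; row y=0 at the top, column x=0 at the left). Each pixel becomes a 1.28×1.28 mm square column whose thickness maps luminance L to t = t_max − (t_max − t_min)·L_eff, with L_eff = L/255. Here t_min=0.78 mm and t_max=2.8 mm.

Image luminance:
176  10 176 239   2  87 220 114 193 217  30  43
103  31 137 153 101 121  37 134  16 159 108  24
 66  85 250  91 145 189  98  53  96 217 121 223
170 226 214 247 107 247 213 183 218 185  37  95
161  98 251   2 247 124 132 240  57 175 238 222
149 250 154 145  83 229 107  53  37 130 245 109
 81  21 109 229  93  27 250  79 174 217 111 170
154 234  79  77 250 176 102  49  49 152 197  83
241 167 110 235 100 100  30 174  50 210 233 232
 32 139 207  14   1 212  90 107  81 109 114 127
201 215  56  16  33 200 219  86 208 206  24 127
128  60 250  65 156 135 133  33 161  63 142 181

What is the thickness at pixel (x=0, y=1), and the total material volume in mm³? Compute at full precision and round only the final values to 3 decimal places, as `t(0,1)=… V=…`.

t(0,1)=1.984 V=408.544

span = t_max - t_min = 2.8 - 0.78 = 2.020
L(0,1) = 103, L_eff = 103/255 = 0.403922
t(0,1) = 2.8 - 2.020·0.403922 = 1.984
Σt over all 12·12 pixels = 3179279/12750 ≈ 249.3552157
V = pitch²·Σt = 1.28²·3179279/12750 = 408.544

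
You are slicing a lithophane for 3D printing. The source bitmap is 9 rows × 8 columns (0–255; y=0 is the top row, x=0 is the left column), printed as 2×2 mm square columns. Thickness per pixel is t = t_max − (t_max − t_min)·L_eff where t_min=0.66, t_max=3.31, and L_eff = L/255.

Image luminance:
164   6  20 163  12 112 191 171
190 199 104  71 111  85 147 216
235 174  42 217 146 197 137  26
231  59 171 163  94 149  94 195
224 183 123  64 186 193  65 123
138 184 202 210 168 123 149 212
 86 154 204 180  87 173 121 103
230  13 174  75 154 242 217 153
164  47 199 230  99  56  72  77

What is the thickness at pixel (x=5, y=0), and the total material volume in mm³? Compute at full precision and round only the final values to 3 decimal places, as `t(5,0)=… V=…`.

span = t_max - t_min = 3.31 - 0.66 = 2.650
L(5,0) = 112, L_eff = 112/255 = 0.439216
t(5,0) = 3.31 - 2.650·0.439216 = 2.146
Σt over all 9·8 pixels = 132.85
V = pitch²·Σt = 2²·132.85 = 531.400

t(5,0)=2.146 V=531.400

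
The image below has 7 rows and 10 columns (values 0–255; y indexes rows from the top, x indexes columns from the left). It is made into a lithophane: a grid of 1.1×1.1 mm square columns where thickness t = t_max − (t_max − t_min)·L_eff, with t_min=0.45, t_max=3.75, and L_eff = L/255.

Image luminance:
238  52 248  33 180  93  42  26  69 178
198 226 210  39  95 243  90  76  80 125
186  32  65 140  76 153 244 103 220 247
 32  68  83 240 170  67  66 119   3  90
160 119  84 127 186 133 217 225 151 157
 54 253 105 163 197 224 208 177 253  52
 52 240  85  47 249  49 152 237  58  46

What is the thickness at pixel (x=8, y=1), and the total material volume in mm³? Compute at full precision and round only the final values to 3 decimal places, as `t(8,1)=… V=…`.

span = t_max - t_min = 3.75 - 0.45 = 3.300
L(8,1) = 80, L_eff = 80/255 = 0.313725
t(8,1) = 3.75 - 3.300·0.313725 = 2.715
Σt over all 7·10 pixels = 11967/85 ≈ 140.7882353
V = pitch²·Σt = 1.1²·11967/85 = 170.354

t(8,1)=2.715 V=170.354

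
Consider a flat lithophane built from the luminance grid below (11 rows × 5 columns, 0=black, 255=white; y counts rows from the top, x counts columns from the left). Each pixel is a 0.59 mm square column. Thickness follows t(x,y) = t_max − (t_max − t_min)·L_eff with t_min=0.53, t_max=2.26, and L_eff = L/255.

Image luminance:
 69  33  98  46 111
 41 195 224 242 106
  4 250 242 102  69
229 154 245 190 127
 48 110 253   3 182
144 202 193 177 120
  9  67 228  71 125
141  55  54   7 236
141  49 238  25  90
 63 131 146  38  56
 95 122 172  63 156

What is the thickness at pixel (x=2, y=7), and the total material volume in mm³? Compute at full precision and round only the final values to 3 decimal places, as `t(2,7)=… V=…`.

span = t_max - t_min = 2.26 - 0.53 = 1.730
L(2,7) = 54, L_eff = 54/255 = 0.211765
t(2,7) = 2.26 - 1.730·0.211765 = 1.894
Σt over all 11·5 pixels = 1995499/25500 ≈ 78.2548627
V = pitch²·Σt = 0.59²·1995499/25500 = 27.241

t(2,7)=1.894 V=27.241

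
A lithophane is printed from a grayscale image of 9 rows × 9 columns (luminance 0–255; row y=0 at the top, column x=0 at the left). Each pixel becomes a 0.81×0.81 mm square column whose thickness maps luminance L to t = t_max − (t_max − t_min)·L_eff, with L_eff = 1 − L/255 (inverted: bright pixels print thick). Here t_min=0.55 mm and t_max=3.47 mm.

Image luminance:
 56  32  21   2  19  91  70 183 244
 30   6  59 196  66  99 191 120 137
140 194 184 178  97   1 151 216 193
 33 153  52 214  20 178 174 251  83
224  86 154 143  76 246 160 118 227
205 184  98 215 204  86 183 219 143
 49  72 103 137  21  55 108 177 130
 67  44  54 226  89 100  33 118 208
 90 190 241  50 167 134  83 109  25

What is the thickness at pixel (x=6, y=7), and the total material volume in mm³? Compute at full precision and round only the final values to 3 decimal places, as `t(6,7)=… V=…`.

t(6,7)=0.928 V=104.246

span = t_max - t_min = 3.47 - 0.55 = 2.920
L(6,7) = 33, L_eff = 1 - 33/255 = 0.870588 (inverted)
t(6,7) = 3.47 - 2.920·0.870588 = 0.928
Σt over all 9·9 pixels = 810329/5100 ≈ 158.8880392
V = pitch²·Σt = 0.81²·810329/5100 = 104.246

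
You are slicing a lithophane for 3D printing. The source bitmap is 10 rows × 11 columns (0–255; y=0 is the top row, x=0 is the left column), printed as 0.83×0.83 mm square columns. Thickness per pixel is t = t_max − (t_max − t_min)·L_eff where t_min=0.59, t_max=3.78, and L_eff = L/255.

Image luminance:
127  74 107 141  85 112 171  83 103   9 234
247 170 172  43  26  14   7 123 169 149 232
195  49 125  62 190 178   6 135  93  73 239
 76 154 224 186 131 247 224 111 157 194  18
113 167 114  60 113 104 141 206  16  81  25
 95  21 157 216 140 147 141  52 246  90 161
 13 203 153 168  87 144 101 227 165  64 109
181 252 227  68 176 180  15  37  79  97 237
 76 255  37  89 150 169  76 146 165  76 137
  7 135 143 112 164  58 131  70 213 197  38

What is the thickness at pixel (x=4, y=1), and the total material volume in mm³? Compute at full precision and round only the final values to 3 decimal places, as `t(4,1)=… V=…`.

span = t_max - t_min = 3.78 - 0.59 = 3.190
L(4,1) = 26, L_eff = 26/255 = 0.101961
t(4,1) = 3.78 - 3.190·0.101961 = 3.455
Σt over all 10·11 pixels = 3084719/12750 ≈ 241.9387451
V = pitch²·Σt = 0.83²·3084719/12750 = 166.672

t(4,1)=3.455 V=166.672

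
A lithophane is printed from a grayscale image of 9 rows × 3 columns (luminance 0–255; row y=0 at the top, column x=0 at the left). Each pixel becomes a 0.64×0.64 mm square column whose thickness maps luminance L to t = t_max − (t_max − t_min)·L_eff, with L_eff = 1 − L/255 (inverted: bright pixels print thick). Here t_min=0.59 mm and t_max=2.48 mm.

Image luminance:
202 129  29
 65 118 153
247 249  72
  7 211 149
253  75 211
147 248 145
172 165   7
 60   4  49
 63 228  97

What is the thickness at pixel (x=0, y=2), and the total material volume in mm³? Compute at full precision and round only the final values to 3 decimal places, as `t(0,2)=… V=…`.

span = t_max - t_min = 2.48 - 0.59 = 1.890
L(0,2) = 247, L_eff = 1 - 247/255 = 0.031373 (inverted)
t(0,2) = 2.48 - 1.890·0.031373 = 2.421
Σt over all 9·3 pixels = 35937/850 ≈ 42.2788235
V = pitch²·Σt = 0.64²·35937/850 = 17.317

t(0,2)=2.421 V=17.317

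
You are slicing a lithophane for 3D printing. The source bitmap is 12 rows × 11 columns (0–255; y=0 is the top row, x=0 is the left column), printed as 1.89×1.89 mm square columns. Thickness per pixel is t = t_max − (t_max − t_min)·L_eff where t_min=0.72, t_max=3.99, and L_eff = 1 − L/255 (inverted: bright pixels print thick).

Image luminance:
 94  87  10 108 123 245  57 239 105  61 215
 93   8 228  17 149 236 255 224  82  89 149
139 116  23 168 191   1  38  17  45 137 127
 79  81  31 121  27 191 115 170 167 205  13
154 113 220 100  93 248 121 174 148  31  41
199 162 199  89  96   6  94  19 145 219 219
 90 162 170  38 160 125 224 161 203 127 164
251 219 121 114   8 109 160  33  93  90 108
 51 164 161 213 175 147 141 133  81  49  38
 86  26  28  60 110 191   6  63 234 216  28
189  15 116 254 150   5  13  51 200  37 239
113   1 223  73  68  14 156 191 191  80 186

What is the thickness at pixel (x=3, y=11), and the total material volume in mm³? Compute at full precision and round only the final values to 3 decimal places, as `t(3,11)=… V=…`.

t(3,11)=1.656 V=1066.082

span = t_max - t_min = 3.99 - 0.72 = 3.270
L(3,11) = 73, L_eff = 1 - 73/255 = 0.713725 (inverted)
t(3,11) = 3.99 - 3.270·0.713725 = 1.656
Σt over all 12·11 pixels = 1268399/4250 ≈ 298.4468235
V = pitch²·Σt = 1.89²·1268399/4250 = 1066.082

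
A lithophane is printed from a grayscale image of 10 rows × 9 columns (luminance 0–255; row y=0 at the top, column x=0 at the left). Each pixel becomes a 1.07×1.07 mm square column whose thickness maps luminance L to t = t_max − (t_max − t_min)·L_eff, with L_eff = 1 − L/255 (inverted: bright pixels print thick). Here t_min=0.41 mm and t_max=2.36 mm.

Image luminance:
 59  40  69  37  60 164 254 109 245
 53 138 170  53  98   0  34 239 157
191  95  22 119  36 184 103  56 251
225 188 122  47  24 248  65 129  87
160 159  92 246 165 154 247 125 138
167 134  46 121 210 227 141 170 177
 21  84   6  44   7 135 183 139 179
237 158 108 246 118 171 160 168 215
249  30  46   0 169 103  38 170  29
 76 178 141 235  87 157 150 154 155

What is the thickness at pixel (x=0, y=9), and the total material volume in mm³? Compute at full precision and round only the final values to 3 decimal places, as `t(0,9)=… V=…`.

span = t_max - t_min = 2.36 - 0.41 = 1.950
L(0,9) = 76, L_eff = 1 - 76/255 = 0.701961 (inverted)
t(0,9) = 2.36 - 1.950·0.701961 = 0.991
Σt over all 10·9 pixels = 106739/850 ≈ 125.5752941
V = pitch²·Σt = 1.07²·106739/850 = 143.771

t(0,9)=0.991 V=143.771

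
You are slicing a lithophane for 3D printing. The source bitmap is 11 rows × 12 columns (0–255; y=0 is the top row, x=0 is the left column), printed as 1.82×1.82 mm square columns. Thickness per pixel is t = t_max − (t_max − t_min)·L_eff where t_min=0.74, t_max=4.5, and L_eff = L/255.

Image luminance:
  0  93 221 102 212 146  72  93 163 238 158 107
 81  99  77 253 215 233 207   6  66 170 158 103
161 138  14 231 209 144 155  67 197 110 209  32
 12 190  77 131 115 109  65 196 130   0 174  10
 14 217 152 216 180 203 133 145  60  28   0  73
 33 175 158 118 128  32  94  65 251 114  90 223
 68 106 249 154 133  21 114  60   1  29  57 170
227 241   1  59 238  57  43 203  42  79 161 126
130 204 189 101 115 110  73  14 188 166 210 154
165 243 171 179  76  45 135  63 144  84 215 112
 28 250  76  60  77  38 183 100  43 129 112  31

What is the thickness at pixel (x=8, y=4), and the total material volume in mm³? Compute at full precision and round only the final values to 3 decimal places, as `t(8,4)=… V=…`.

t(8,4)=3.615 V=1181.068

span = t_max - t_min = 4.5 - 0.74 = 3.760
L(8,4) = 60, L_eff = 60/255 = 0.235294
t(8,4) = 4.5 - 3.760·0.235294 = 3.615
Σt over all 11·12 pixels = 2273068/6375 ≈ 356.5596863
V = pitch²·Σt = 1.82²·2273068/6375 = 1181.068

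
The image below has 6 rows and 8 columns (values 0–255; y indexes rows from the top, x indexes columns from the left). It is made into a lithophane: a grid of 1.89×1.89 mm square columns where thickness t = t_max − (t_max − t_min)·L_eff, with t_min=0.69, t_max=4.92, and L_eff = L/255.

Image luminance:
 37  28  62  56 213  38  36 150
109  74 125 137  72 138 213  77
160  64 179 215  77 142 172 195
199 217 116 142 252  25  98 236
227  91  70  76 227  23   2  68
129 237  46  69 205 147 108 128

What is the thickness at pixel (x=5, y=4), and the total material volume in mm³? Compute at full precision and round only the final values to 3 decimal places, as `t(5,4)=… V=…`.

span = t_max - t_min = 4.92 - 0.69 = 4.230
L(5,4) = 23, L_eff = 23/255 = 0.090196
t(5,4) = 4.92 - 4.230·0.090196 = 4.538
Σt over all 6·8 pixels = 1174473/8500 ≈ 138.1732941
V = pitch²·Σt = 1.89²·1174473/8500 = 493.569

t(5,4)=4.538 V=493.569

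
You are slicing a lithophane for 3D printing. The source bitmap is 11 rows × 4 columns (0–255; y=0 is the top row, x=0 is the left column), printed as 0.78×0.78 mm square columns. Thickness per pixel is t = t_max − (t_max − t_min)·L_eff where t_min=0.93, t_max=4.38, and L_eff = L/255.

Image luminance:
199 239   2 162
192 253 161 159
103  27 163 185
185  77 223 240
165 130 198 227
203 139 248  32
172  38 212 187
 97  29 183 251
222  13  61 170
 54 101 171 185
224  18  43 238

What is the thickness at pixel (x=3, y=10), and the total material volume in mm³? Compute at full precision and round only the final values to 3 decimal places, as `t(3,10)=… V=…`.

t(3,10)=1.160 V=63.081

span = t_max - t_min = 4.38 - 0.93 = 3.450
L(3,10) = 238, L_eff = 238/255 = 0.933333
t(3,10) = 4.38 - 3.450·0.933333 = 1.160
Σt over all 11·4 pixels = 176261/1700 ≈ 103.6829412
V = pitch²·Σt = 0.78²·176261/1700 = 63.081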